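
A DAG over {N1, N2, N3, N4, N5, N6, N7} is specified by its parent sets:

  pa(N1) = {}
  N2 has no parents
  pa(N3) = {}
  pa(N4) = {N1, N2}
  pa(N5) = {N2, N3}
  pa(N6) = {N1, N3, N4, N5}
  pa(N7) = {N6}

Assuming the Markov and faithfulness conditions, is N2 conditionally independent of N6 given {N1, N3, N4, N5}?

Yes

We examine all 4 paths between N2 and N6:
  1. N2 → N5 → N6 — N5:chain[blocks] ⇒ blocked
  2. N2 → N5 ← N3 → N6 — N5:collider[open]; N3:fork[blocks] ⇒ blocked
  3. N2 → N4 → N6 — N4:chain[blocks] ⇒ blocked
  4. N2 → N4 ← N1 → N6 — N4:collider[open]; N1:fork[blocks] ⇒ blocked
Every path is blocked, so N2 and N6 are d-separated given {N1, N3, N4, N5}.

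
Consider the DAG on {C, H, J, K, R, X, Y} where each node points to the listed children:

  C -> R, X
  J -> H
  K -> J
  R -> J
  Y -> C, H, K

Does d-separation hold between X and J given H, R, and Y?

Yes — X and J are d-separated given {H, R, Y}.

We examine all 3 paths between X and J:
Path 1: X ← C ← Y → K → J
  Y is a fork here and Y is conditioned on, so the path is blocked at Y.
Path 2: X ← C ← Y → H ← J
  Y is a fork here and Y is conditioned on, so the path is blocked at Y.
Path 3: X ← C → R → J
  R is a chain here and R is conditioned on, so the path is blocked at R.
All paths are blocked; X ⊥ J | {H, R, Y} holds.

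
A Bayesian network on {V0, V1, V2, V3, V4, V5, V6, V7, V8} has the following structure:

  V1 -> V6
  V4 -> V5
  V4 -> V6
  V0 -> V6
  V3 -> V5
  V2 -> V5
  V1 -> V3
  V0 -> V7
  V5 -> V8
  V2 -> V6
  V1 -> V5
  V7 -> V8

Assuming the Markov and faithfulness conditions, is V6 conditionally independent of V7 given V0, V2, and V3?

Yes

5 paths connect V6 and V7; each must be blocked for d-separation to hold:
  1. V6 ← V1 → V5 → V8 ← V7 — V1:fork[open]; V5:chain[open]; V8:collider[blocks] ⇒ blocked
  2. V6 ← V1 → V3 → V5 → V8 ← V7 — V1:fork[open]; V3:chain[blocks]; V5:chain[open]; V8:collider[blocks] ⇒ blocked
  3. V6 ← V4 → V5 → V8 ← V7 — V4:fork[open]; V5:chain[open]; V8:collider[blocks] ⇒ blocked
  4. V6 ← V2 → V5 → V8 ← V7 — V2:fork[blocks]; V5:chain[open]; V8:collider[blocks] ⇒ blocked
  5. V6 ← V0 → V7 — V0:fork[blocks] ⇒ blocked
All paths are blocked; V6 ⊥ V7 | {V0, V2, V3} holds.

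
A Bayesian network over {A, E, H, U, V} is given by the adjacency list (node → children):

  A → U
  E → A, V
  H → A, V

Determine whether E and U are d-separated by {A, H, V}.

There are 2 undirected paths between E and U; checking each against the conditioning set {A, H, V}:
  1. E → V ← H → A → U — V:collider[open]; H:fork[blocks]; A:chain[blocks] ⇒ blocked
  2. E → A → U — A:chain[blocks] ⇒ blocked
Since every path is blocked, d-separation holds.

Yes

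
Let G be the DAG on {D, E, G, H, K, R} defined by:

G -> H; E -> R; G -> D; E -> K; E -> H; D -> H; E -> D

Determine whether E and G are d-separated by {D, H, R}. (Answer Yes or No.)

No

4 paths connect E and G; each must be blocked for d-separation to hold:
Path 1: E → H ← G
  H is a collider and H is conditioned on, which opens it — no node blocks this path, so it is active.
Path 2: E → H ← D ← G
  D is a chain here and D is conditioned on, so the path is blocked at D.
Path 3: E → D → H ← G
  D is a chain here and D is conditioned on, so the path is blocked at D.
Path 4: E → D ← G
  D is a collider and D is conditioned on, which opens it — no node blocks this path, so it is active.
Since the path E → H ← G is active, E and G are not d-separated given {D, H, R}.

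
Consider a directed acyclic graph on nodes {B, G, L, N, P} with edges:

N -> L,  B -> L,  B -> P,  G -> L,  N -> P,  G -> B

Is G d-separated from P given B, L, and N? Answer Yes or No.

We examine all 4 paths between G and P:
  1. G → L ← N → P — L:collider[open]; N:fork[blocks] ⇒ blocked
  2. G → L ← B → P — L:collider[open]; B:fork[blocks] ⇒ blocked
  3. G → B → P — B:chain[blocks] ⇒ blocked
  4. G → B → L ← N → P — B:chain[blocks]; L:collider[open]; N:fork[blocks] ⇒ blocked
Every path is blocked, so G and P are d-separated given {B, L, N}.

Yes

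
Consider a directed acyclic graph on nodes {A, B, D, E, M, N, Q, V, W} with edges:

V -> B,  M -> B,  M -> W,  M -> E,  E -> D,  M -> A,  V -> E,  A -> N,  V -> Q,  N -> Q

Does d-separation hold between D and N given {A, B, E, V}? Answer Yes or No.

Enumerating the 4 paths from D to N and testing each for blocking by {A, B, E, V}:
  1. D ← E ← M → A → N — E:chain[blocks]; M:fork[open]; A:chain[blocks] ⇒ blocked
  2. D ← E ← M → B ← V → Q ← N — E:chain[blocks]; M:fork[open]; B:collider[open]; V:fork[blocks]; Q:collider[blocks] ⇒ blocked
  3. D ← E ← V → Q ← N — E:chain[blocks]; V:fork[blocks]; Q:collider[blocks] ⇒ blocked
  4. D ← E ← V → B ← M → A → N — E:chain[blocks]; V:fork[blocks]; B:collider[open]; M:fork[open]; A:chain[blocks] ⇒ blocked
Since every path is blocked, d-separation holds.

Yes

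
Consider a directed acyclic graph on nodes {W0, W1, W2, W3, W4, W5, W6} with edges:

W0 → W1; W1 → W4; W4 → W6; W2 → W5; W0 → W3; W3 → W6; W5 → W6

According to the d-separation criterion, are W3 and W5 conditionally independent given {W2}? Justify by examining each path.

Yes

We examine all 2 paths between W3 and W5:
  1. W3 → W6 ← W5 — W6:collider[blocks] ⇒ blocked
  2. W3 ← W0 → W1 → W4 → W6 ← W5 — W0:fork[open]; W1:chain[open]; W4:chain[open]; W6:collider[blocks] ⇒ blocked
Since every path is blocked, d-separation holds.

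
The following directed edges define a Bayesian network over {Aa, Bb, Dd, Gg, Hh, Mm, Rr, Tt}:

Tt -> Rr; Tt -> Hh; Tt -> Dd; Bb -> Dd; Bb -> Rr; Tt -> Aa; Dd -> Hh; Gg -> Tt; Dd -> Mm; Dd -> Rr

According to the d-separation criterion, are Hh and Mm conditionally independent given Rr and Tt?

4 paths connect Hh and Mm; each must be blocked for d-separation to hold:
  1. Hh ← Dd → Mm — Dd:fork[open] ⇒ active
  2. Hh ← Tt → Dd → Mm — Tt:fork[blocks]; Dd:chain[open] ⇒ blocked
  3. Hh ← Tt → Rr ← Bb → Dd → Mm — Tt:fork[blocks]; Rr:collider[open]; Bb:fork[open]; Dd:chain[open] ⇒ blocked
  4. Hh ← Tt → Rr ← Dd → Mm — Tt:fork[blocks]; Rr:collider[open]; Dd:fork[open] ⇒ blocked
At least one path is unblocked, so d-separation fails.

No — Hh and Mm are not d-separated given {Rr, Tt}.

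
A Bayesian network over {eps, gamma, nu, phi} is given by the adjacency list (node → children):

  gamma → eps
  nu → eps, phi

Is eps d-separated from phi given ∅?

Only one path connects eps and phi:
Path 1: eps ← nu → phi
  nu is a fork and nu is not conditioned on — no node blocks this path, so it is active.
Because an active path exists, eps and phi are not d-separated.

No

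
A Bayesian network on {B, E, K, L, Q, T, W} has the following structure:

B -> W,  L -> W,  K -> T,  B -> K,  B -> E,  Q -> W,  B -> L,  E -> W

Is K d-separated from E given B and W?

We examine all 3 paths between K and E:
Path 1: K ← B → E
  B is a fork here and B is conditioned on, so the path is blocked at B.
Path 2: K ← B → W ← E
  B is a fork here and B is conditioned on, so the path is blocked at B.
Path 3: K ← B → L → W ← E
  B is a fork here and B is conditioned on, so the path is blocked at B.
Since every path is blocked, d-separation holds.

Yes — K and E are d-separated given {B, W}.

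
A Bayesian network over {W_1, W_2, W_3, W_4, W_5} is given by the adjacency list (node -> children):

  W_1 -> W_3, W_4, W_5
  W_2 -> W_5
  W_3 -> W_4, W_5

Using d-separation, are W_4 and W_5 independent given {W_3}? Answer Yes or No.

No

Enumerating the 4 paths from W_4 to W_5 and testing each for blocking by {W_3}:
Path 1: W_4 ← W_3 ← W_1 → W_5
  W_3 is a chain here and W_3 is conditioned on, so the path is blocked at W_3.
Path 2: W_4 ← W_3 → W_5
  W_3 is a fork here and W_3 is conditioned on, so the path is blocked at W_3.
Path 3: W_4 ← W_1 → W_3 → W_5
  W_3 is a chain here and W_3 is conditioned on, so the path is blocked at W_3.
Path 4: W_4 ← W_1 → W_5
  W_1 is a fork and W_1 is not conditioned on — no node blocks this path, so it is active.
At least one path is unblocked, so d-separation fails.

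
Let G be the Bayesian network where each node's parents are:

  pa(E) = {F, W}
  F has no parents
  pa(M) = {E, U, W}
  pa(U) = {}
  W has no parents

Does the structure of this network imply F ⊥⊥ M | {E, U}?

We examine all 2 paths between F and M:
  1. F → E ← W → M — E:collider[open]; W:fork[open] ⇒ active
  2. F → E → M — E:chain[blocks] ⇒ blocked
Because an active path exists, F and M are not d-separated.

No — F and M are not d-separated given {E, U}.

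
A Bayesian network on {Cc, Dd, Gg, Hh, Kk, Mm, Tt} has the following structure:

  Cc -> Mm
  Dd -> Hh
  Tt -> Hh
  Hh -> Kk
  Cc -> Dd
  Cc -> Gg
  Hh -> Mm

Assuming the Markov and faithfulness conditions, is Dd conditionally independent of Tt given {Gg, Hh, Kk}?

No

Enumerating the 2 paths from Dd to Tt and testing each for blocking by {Gg, Hh, Kk}:
Path 1: Dd → Hh ← Tt
  Hh is a collider and Hh is conditioned on, which opens it — no node blocks this path, so it is active.
Path 2: Dd ← Cc → Mm ← Hh ← Tt
  Mm is a collider here and neither Mm nor any of its descendants is conditioned on, so the collider stays closed — the path is blocked at Mm.
Because an active path exists, Dd and Tt are not d-separated.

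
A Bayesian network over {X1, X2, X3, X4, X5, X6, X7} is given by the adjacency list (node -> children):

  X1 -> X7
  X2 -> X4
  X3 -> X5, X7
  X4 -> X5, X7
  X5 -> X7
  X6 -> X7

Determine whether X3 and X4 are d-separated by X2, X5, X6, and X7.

We examine all 4 paths between X3 and X4:
  1. X3 → X7 ← X4 — X7:collider[open] ⇒ active
  2. X3 → X7 ← X5 ← X4 — X7:collider[open]; X5:chain[blocks] ⇒ blocked
  3. X3 → X5 → X7 ← X4 — X5:chain[blocks]; X7:collider[open] ⇒ blocked
  4. X3 → X5 ← X4 — X5:collider[open] ⇒ active
At least one path is unblocked, so d-separation fails.

No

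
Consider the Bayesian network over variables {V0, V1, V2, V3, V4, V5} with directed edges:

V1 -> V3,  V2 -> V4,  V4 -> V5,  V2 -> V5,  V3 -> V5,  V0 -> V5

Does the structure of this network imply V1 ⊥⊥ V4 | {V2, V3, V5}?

Enumerating the 2 paths from V1 to V4 and testing each for blocking by {V2, V3, V5}:
Path 1: V1 → V3 → V5 ← V4
  V3 is a chain here and V3 is conditioned on, so the path is blocked at V3.
Path 2: V1 → V3 → V5 ← V2 → V4
  V3 is a chain here and V3 is conditioned on, so the path is blocked at V3.
All paths are blocked; V1 ⊥ V4 | {V2, V3, V5} holds.

Yes — V1 and V4 are d-separated given {V2, V3, V5}.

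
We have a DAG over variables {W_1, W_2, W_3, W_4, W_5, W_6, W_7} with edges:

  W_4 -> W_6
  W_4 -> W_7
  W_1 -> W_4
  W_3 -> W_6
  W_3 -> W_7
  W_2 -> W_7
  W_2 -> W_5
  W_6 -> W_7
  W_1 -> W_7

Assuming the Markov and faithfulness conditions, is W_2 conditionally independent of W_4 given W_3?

Yes

4 paths connect W_2 and W_4; each must be blocked for d-separation to hold:
Path 1: W_2 → W_7 ← W_4
  W_7 is a collider here and neither W_7 nor any of its descendants is conditioned on, so the collider stays closed — the path is blocked at W_7.
Path 2: W_2 → W_7 ← W_3 → W_6 ← W_4
  W_7 is a collider here and neither W_7 nor any of its descendants is conditioned on, so the collider stays closed — the path is blocked at W_7.
Path 3: W_2 → W_7 ← W_6 ← W_4
  W_7 is a collider here and neither W_7 nor any of its descendants is conditioned on, so the collider stays closed — the path is blocked at W_7.
Path 4: W_2 → W_7 ← W_1 → W_4
  W_7 is a collider here and neither W_7 nor any of its descendants is conditioned on, so the collider stays closed — the path is blocked at W_7.
Since every path is blocked, d-separation holds.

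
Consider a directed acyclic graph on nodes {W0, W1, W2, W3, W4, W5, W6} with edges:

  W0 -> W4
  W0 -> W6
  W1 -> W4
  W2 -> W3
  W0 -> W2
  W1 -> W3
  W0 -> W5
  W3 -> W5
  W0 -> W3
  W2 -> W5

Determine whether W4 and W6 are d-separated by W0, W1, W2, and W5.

Enumerating the 6 paths from W4 to W6 and testing each for blocking by {W0, W1, W2, W5}:
Path 1: W4 ← W1 → W3 ← W2 → W5 ← W0 → W6
  W1 is a fork here and W1 is conditioned on, so the path is blocked at W1.
Path 2: W4 ← W1 → W3 ← W2 ← W0 → W6
  W1 is a fork here and W1 is conditioned on, so the path is blocked at W1.
Path 3: W4 ← W1 → W3 → W5 ← W2 ← W0 → W6
  W1 is a fork here and W1 is conditioned on, so the path is blocked at W1.
Path 4: W4 ← W1 → W3 → W5 ← W0 → W6
  W1 is a fork here and W1 is conditioned on, so the path is blocked at W1.
Path 5: W4 ← W1 → W3 ← W0 → W6
  W1 is a fork here and W1 is conditioned on, so the path is blocked at W1.
Path 6: W4 ← W0 → W6
  W0 is a fork here and W0 is conditioned on, so the path is blocked at W0.
Every path is blocked, so W4 and W6 are d-separated given {W0, W1, W2, W5}.

Yes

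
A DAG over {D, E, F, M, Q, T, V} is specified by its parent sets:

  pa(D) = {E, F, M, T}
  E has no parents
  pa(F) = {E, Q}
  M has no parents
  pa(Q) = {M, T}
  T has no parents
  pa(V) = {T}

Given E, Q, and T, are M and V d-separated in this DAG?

Yes — M and V are d-separated given {E, Q, T}.

We examine all 6 paths between M and V:
Path 1: M → D ← T → V
  D is a collider here and neither D nor any of its descendants is conditioned on, so the collider stays closed — the path is blocked at D.
Path 2: M → D ← E → F ← Q ← T → V
  D is a collider here and neither D nor any of its descendants is conditioned on, so the collider stays closed — the path is blocked at D.
Path 3: M → D ← F ← Q ← T → V
  D is a collider here and neither D nor any of its descendants is conditioned on, so the collider stays closed — the path is blocked at D.
Path 4: M → Q ← T → V
  T is a fork here and T is conditioned on, so the path is blocked at T.
Path 5: M → Q → F → D ← T → V
  Q is a chain here and Q is conditioned on, so the path is blocked at Q.
Path 6: M → Q → F ← E → D ← T → V
  Q is a chain here and Q is conditioned on, so the path is blocked at Q.
Since every path is blocked, d-separation holds.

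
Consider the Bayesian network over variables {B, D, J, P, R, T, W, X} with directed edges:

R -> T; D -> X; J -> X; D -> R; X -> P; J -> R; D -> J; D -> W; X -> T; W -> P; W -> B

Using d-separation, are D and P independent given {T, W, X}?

Yes

Enumerating the 6 paths from D to P and testing each for blocking by {T, W, X}:
Path 1: D → J → R → T ← X → P
  X is a fork here and X is conditioned on, so the path is blocked at X.
Path 2: D → J → X → P
  X is a chain here and X is conditioned on, so the path is blocked at X.
Path 3: D → W → P
  W is a chain here and W is conditioned on, so the path is blocked at W.
Path 4: D → R ← J → X → P
  X is a chain here and X is conditioned on, so the path is blocked at X.
Path 5: D → R → T ← X → P
  X is a fork here and X is conditioned on, so the path is blocked at X.
Path 6: D → X → P
  X is a chain here and X is conditioned on, so the path is blocked at X.
Every path is blocked, so D and P are d-separated given {T, W, X}.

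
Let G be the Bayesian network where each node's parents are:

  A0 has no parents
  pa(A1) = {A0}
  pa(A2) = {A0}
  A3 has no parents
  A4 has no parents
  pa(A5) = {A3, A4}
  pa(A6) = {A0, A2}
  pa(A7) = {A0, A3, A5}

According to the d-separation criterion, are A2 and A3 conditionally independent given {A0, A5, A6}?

Yes — A2 and A3 are d-separated given {A0, A5, A6}.

4 paths connect A2 and A3; each must be blocked for d-separation to hold:
Path 1: A2 → A6 ← A0 → A7 ← A3
  A0 is a fork here and A0 is conditioned on, so the path is blocked at A0.
Path 2: A2 → A6 ← A0 → A7 ← A5 ← A3
  A0 is a fork here and A0 is conditioned on, so the path is blocked at A0.
Path 3: A2 ← A0 → A7 ← A3
  A0 is a fork here and A0 is conditioned on, so the path is blocked at A0.
Path 4: A2 ← A0 → A7 ← A5 ← A3
  A0 is a fork here and A0 is conditioned on, so the path is blocked at A0.
Every path is blocked, so A2 and A3 are d-separated given {A0, A5, A6}.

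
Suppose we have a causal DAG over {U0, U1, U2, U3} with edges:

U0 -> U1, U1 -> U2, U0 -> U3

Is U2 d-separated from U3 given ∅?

No

Only one path connects U2 and U3:
Path 1: U2 ← U1 ← U0 → U3
  U1 is a chain and U1 is not conditioned on; U0 is a fork and U0 is not conditioned on — no node blocks this path, so it is active.
Because an active path exists, U2 and U3 are not d-separated.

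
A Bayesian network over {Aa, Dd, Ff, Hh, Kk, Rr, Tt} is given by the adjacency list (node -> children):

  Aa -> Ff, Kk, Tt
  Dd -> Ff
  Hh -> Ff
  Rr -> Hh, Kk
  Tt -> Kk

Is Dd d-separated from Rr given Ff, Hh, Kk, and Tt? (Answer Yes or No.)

We examine all 3 paths between Dd and Rr:
Path 1: Dd → Ff ← Hh ← Rr
  Hh is a chain here and Hh is conditioned on, so the path is blocked at Hh.
Path 2: Dd → Ff ← Aa → Tt → Kk ← Rr
  Tt is a chain here and Tt is conditioned on, so the path is blocked at Tt.
Path 3: Dd → Ff ← Aa → Kk ← Rr
  Ff is a collider and Ff is conditioned on, which opens it; Aa is a fork and Aa is not conditioned on; Kk is a collider and Kk is conditioned on, which opens it — no node blocks this path, so it is active.
Since the path Dd → Ff ← Aa → Kk ← Rr is active, Dd and Rr are not d-separated given {Ff, Hh, Kk, Tt}.

No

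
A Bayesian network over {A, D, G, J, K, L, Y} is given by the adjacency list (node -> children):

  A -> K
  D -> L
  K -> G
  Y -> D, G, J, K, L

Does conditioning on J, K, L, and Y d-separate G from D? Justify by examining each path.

Yes

We examine all 4 paths between G and D:
Path 1: G ← K ← Y → L ← D
  K is a chain here and K is conditioned on, so the path is blocked at K.
Path 2: G ← K ← Y → D
  K is a chain here and K is conditioned on, so the path is blocked at K.
Path 3: G ← Y → L ← D
  Y is a fork here and Y is conditioned on, so the path is blocked at Y.
Path 4: G ← Y → D
  Y is a fork here and Y is conditioned on, so the path is blocked at Y.
All paths are blocked; G ⊥ D | {J, K, L, Y} holds.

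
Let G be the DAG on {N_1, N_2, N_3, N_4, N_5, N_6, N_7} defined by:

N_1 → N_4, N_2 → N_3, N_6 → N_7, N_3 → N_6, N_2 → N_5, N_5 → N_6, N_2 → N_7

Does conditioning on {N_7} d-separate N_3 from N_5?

There are 4 undirected paths between N_3 and N_5; checking each against the conditioning set {N_7}:
Path 1: N_3 ← N_2 → N_7 ← N_6 ← N_5
  N_2 is a fork and N_2 is not conditioned on; N_7 is a collider and N_7 is conditioned on, which opens it; N_6 is a chain and N_6 is not conditioned on — no node blocks this path, so it is active.
Path 2: N_3 ← N_2 → N_5
  N_2 is a fork and N_2 is not conditioned on — no node blocks this path, so it is active.
Path 3: N_3 → N_6 → N_7 ← N_2 → N_5
  N_6 is a chain and N_6 is not conditioned on; N_7 is a collider and N_7 is conditioned on, which opens it; N_2 is a fork and N_2 is not conditioned on — no node blocks this path, so it is active.
Path 4: N_3 → N_6 ← N_5
  N_6 is a collider and its descendant N_7 is conditioned on, which opens it — no node blocks this path, so it is active.
Since the path N_3 ← N_2 → N_7 ← N_6 ← N_5 is active, N_3 and N_5 are not d-separated given {N_7}.

No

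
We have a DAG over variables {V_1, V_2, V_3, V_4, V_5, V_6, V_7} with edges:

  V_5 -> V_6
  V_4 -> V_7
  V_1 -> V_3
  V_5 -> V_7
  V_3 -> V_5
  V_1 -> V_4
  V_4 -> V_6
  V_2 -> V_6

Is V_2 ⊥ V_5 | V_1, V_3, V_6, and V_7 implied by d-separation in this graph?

No — V_2 and V_5 are not d-separated given {V_1, V_3, V_6, V_7}.

3 paths connect V_2 and V_5; each must be blocked for d-separation to hold:
  1. V_2 → V_6 ← V_5 — V_6:collider[open] ⇒ active
  2. V_2 → V_6 ← V_4 → V_7 ← V_5 — V_6:collider[open]; V_4:fork[open]; V_7:collider[open] ⇒ active
  3. V_2 → V_6 ← V_4 ← V_1 → V_3 → V_5 — V_6:collider[open]; V_4:chain[open]; V_1:fork[blocks]; V_3:chain[blocks] ⇒ blocked
Since the path V_2 → V_6 ← V_5 is active, V_2 and V_5 are not d-separated given {V_1, V_3, V_6, V_7}.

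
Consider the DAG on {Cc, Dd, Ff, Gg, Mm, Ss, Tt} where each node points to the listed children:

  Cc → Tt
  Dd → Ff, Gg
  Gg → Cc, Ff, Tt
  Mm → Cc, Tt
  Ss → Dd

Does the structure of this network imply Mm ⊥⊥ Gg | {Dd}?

Yes

4 paths connect Mm and Gg; each must be blocked for d-separation to hold:
Path 1: Mm → Cc ← Gg
  Cc is a collider here and neither Cc nor any of its descendants is conditioned on, so the collider stays closed — the path is blocked at Cc.
Path 2: Mm → Cc → Tt ← Gg
  Tt is a collider here and neither Tt nor any of its descendants is conditioned on, so the collider stays closed — the path is blocked at Tt.
Path 3: Mm → Tt ← Gg
  Tt is a collider here and neither Tt nor any of its descendants is conditioned on, so the collider stays closed — the path is blocked at Tt.
Path 4: Mm → Tt ← Cc ← Gg
  Tt is a collider here and neither Tt nor any of its descendants is conditioned on, so the collider stays closed — the path is blocked at Tt.
Every path is blocked, so Mm and Gg are d-separated given {Dd}.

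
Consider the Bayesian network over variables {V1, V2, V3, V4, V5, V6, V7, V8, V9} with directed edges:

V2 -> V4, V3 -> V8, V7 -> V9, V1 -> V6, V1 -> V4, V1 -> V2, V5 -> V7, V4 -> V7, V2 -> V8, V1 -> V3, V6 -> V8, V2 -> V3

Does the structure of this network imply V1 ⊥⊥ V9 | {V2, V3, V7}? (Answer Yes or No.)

Yes

6 paths connect V1 and V9; each must be blocked for d-separation to hold:
Path 1: V1 → V6 → V8 ← V3 ← V2 → V4 → V7 → V9
  V8 is a collider here and neither V8 nor any of its descendants is conditioned on, so the collider stays closed — the path is blocked at V8.
Path 2: V1 → V6 → V8 ← V2 → V4 → V7 → V9
  V8 is a collider here and neither V8 nor any of its descendants is conditioned on, so the collider stays closed — the path is blocked at V8.
Path 3: V1 → V3 → V8 ← V2 → V4 → V7 → V9
  V3 is a chain here and V3 is conditioned on, so the path is blocked at V3.
Path 4: V1 → V3 ← V2 → V4 → V7 → V9
  V2 is a fork here and V2 is conditioned on, so the path is blocked at V2.
Path 5: V1 → V2 → V4 → V7 → V9
  V2 is a chain here and V2 is conditioned on, so the path is blocked at V2.
Path 6: V1 → V4 → V7 → V9
  V7 is a chain here and V7 is conditioned on, so the path is blocked at V7.
Every path is blocked, so V1 and V9 are d-separated given {V2, V3, V7}.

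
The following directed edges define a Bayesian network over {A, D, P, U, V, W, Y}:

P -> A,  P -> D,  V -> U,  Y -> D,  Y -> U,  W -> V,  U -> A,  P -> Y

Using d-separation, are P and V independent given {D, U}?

We examine all 3 paths between P and V:
  1. P → Y → U ← V — Y:chain[open]; U:collider[open] ⇒ active
  2. P → A ← U ← V — A:collider[blocks]; U:chain[blocks] ⇒ blocked
  3. P → D ← Y → U ← V — D:collider[open]; Y:fork[open]; U:collider[open] ⇒ active
Because an active path exists, P and V are not d-separated.

No — P and V are not d-separated given {D, U}.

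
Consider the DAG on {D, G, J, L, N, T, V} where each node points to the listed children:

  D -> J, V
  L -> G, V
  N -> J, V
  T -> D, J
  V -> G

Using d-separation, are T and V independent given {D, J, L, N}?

Yes

We examine all 4 paths between T and V:
Path 1: T → J ← N → V
  N is a fork here and N is conditioned on, so the path is blocked at N.
Path 2: T → J ← D → V
  D is a fork here and D is conditioned on, so the path is blocked at D.
Path 3: T → D → V
  D is a chain here and D is conditioned on, so the path is blocked at D.
Path 4: T → D → J ← N → V
  D is a chain here and D is conditioned on, so the path is blocked at D.
Since every path is blocked, d-separation holds.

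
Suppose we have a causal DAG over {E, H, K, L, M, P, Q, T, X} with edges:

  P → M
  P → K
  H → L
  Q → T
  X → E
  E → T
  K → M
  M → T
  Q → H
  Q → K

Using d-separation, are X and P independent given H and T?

Enumerating the 4 paths from X to P and testing each for blocking by {H, T}:
Path 1: X → E → T ← Q → K ← P
  E is a chain and E is not conditioned on; T is a collider and T is conditioned on, which opens it; Q is a fork and Q is not conditioned on; K is a collider and its descendant T is conditioned on, which opens it — no node blocks this path, so it is active.
Path 2: X → E → T ← Q → K → M ← P
  E is a chain and E is not conditioned on; T is a collider and T is conditioned on, which opens it; Q is a fork and Q is not conditioned on; K is a chain and K is not conditioned on; M is a collider and its descendant T is conditioned on, which opens it — no node blocks this path, so it is active.
Path 3: X → E → T ← M ← P
  E is a chain and E is not conditioned on; T is a collider and T is conditioned on, which opens it; M is a chain and M is not conditioned on — no node blocks this path, so it is active.
Path 4: X → E → T ← M ← K ← P
  E is a chain and E is not conditioned on; T is a collider and T is conditioned on, which opens it; M is a chain and M is not conditioned on; K is a chain and K is not conditioned on — no node blocks this path, so it is active.
Since the path X → E → T ← Q → K ← P is active, X and P are not d-separated given {H, T}.

No — X and P are not d-separated given {H, T}.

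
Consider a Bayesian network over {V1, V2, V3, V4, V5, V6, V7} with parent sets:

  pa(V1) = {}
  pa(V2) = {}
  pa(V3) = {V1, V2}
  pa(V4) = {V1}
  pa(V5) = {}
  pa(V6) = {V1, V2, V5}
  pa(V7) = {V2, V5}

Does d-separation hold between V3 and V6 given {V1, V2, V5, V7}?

Enumerating the 3 paths from V3 to V6 and testing each for blocking by {V1, V2, V5, V7}:
Path 1: V3 ← V1 → V6
  V1 is a fork here and V1 is conditioned on, so the path is blocked at V1.
Path 2: V3 ← V2 → V7 ← V5 → V6
  V2 is a fork here and V2 is conditioned on, so the path is blocked at V2.
Path 3: V3 ← V2 → V6
  V2 is a fork here and V2 is conditioned on, so the path is blocked at V2.
Every path is blocked, so V3 and V6 are d-separated given {V1, V2, V5, V7}.

Yes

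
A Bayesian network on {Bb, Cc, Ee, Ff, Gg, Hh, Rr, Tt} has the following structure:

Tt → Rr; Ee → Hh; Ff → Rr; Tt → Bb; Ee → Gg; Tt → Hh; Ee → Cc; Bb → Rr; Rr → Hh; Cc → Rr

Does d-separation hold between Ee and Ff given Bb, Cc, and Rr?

Yes — Ee and Ff are d-separated given {Bb, Cc, Rr}.

Enumerating the 4 paths from Ee to Ff and testing each for blocking by {Bb, Cc, Rr}:
Path 1: Ee → Hh ← Rr ← Ff
  Hh is a collider here and neither Hh nor any of its descendants is conditioned on, so the collider stays closed — the path is blocked at Hh.
Path 2: Ee → Hh ← Tt → Rr ← Ff
  Hh is a collider here and neither Hh nor any of its descendants is conditioned on, so the collider stays closed — the path is blocked at Hh.
Path 3: Ee → Hh ← Tt → Bb → Rr ← Ff
  Hh is a collider here and neither Hh nor any of its descendants is conditioned on, so the collider stays closed — the path is blocked at Hh.
Path 4: Ee → Cc → Rr ← Ff
  Cc is a chain here and Cc is conditioned on, so the path is blocked at Cc.
Since every path is blocked, d-separation holds.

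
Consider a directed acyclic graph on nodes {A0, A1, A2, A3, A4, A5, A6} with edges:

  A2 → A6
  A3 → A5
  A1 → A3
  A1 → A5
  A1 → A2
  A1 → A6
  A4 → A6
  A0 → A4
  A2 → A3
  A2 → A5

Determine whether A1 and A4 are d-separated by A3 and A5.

Enumerating the 6 paths from A1 to A4 and testing each for blocking by {A3, A5}:
  1. A1 → A2 → A6 ← A4 — A2:chain[open]; A6:collider[blocks] ⇒ blocked
  2. A1 → A6 ← A4 — A6:collider[blocks] ⇒ blocked
  3. A1 → A3 ← A2 → A6 ← A4 — A3:collider[open]; A2:fork[open]; A6:collider[blocks] ⇒ blocked
  4. A1 → A3 → A5 ← A2 → A6 ← A4 — A3:chain[blocks]; A5:collider[open]; A2:fork[open]; A6:collider[blocks] ⇒ blocked
  5. A1 → A5 ← A2 → A6 ← A4 — A5:collider[open]; A2:fork[open]; A6:collider[blocks] ⇒ blocked
  6. A1 → A5 ← A3 ← A2 → A6 ← A4 — A5:collider[open]; A3:chain[blocks]; A2:fork[open]; A6:collider[blocks] ⇒ blocked
Since every path is blocked, d-separation holds.

Yes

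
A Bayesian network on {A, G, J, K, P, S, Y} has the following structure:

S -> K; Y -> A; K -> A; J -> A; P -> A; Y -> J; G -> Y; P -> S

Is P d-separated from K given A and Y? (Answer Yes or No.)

No — P and K are not d-separated given {A, Y}.

Enumerating the 2 paths from P to K and testing each for blocking by {A, Y}:
  1. P → A ← K — A:collider[open] ⇒ active
  2. P → S → K — S:chain[open] ⇒ active
Because an active path exists, P and K are not d-separated.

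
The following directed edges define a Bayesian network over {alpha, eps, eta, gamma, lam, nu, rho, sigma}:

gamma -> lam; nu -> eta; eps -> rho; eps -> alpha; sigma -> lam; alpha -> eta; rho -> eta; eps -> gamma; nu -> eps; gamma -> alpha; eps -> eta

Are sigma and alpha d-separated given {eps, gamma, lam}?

We examine all 5 paths between sigma and alpha:
  1. sigma → lam ← gamma ← eps → eta ← alpha — lam:collider[open]; gamma:chain[blocks]; eps:fork[blocks]; eta:collider[blocks] ⇒ blocked
  2. sigma → lam ← gamma ← eps → rho → eta ← alpha — lam:collider[open]; gamma:chain[blocks]; eps:fork[blocks]; rho:chain[open]; eta:collider[blocks] ⇒ blocked
  3. sigma → lam ← gamma ← eps → alpha — lam:collider[open]; gamma:chain[blocks]; eps:fork[blocks] ⇒ blocked
  4. sigma → lam ← gamma ← eps ← nu → eta ← alpha — lam:collider[open]; gamma:chain[blocks]; eps:chain[blocks]; nu:fork[open]; eta:collider[blocks] ⇒ blocked
  5. sigma → lam ← gamma → alpha — lam:collider[open]; gamma:fork[blocks] ⇒ blocked
Since every path is blocked, d-separation holds.

Yes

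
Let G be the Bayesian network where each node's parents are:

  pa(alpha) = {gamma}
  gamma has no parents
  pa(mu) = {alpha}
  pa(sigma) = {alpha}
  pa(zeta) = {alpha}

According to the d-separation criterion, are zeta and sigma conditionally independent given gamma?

There is one path between zeta and sigma:
  1. zeta ← alpha → sigma — alpha:fork[open] ⇒ active
At least one path is unblocked, so d-separation fails.

No — zeta and sigma are not d-separated given {gamma}.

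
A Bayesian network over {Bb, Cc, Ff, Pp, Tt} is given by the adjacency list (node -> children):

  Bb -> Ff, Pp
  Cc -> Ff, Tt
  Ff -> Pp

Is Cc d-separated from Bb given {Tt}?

Enumerating the 2 paths from Cc to Bb and testing each for blocking by {Tt}:
Path 1: Cc → Ff ← Bb
  Ff is a collider here and neither Ff nor any of its descendants is conditioned on, so the collider stays closed — the path is blocked at Ff.
Path 2: Cc → Ff → Pp ← Bb
  Pp is a collider here and neither Pp nor any of its descendants is conditioned on, so the collider stays closed — the path is blocked at Pp.
Since every path is blocked, d-separation holds.

Yes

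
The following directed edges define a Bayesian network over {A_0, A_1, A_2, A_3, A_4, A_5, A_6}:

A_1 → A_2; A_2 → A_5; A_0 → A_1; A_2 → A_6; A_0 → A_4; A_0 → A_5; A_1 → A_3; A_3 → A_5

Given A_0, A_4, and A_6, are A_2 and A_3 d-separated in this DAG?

There are 4 undirected paths between A_2 and A_3; checking each against the conditioning set {A_0, A_4, A_6}:
Path 1: A_2 ← A_1 → A_3
  A_1 is a fork and A_1 is not conditioned on — no node blocks this path, so it is active.
Path 2: A_2 ← A_1 ← A_0 → A_5 ← A_3
  A_0 is a fork here and A_0 is conditioned on, so the path is blocked at A_0.
Path 3: A_2 → A_5 ← A_3
  A_5 is a collider here and neither A_5 nor any of its descendants is conditioned on, so the collider stays closed — the path is blocked at A_5.
Path 4: A_2 → A_5 ← A_0 → A_1 → A_3
  A_5 is a collider here and neither A_5 nor any of its descendants is conditioned on, so the collider stays closed — the path is blocked at A_5.
Because an active path exists, A_2 and A_3 are not d-separated.

No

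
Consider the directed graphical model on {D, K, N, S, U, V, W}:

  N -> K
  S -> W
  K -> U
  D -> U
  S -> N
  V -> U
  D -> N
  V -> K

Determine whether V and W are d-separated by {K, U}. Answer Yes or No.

4 paths connect V and W; each must be blocked for d-separation to hold:
  1. V → K → U ← D → N ← S → W — K:chain[blocks]; U:collider[open]; D:fork[open]; N:collider[open]; S:fork[open] ⇒ blocked
  2. V → K ← N ← S → W — K:collider[open]; N:chain[open]; S:fork[open] ⇒ active
  3. V → U ← D → N ← S → W — U:collider[open]; D:fork[open]; N:collider[open]; S:fork[open] ⇒ active
  4. V → U ← K ← N ← S → W — U:collider[open]; K:chain[blocks]; N:chain[open]; S:fork[open] ⇒ blocked
Because an active path exists, V and W are not d-separated.

No — V and W are not d-separated given {K, U}.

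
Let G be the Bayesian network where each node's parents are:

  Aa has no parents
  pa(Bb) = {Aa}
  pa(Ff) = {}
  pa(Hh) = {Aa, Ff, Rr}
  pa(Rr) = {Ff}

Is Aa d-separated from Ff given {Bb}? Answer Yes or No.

Yes

There are 2 undirected paths between Aa and Ff; checking each against the conditioning set {Bb}:
Path 1: Aa → Hh ← Rr ← Ff
  Hh is a collider here and neither Hh nor any of its descendants is conditioned on, so the collider stays closed — the path is blocked at Hh.
Path 2: Aa → Hh ← Ff
  Hh is a collider here and neither Hh nor any of its descendants is conditioned on, so the collider stays closed — the path is blocked at Hh.
Since every path is blocked, d-separation holds.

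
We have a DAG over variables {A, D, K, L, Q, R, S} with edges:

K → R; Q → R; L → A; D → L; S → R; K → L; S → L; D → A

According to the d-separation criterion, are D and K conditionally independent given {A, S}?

There are 4 undirected paths between D and K; checking each against the conditioning set {A, S}:
  1. D → A ← L ← S → R ← K — A:collider[open]; L:chain[open]; S:fork[blocks]; R:collider[blocks] ⇒ blocked
  2. D → A ← L ← K — A:collider[open]; L:chain[open] ⇒ active
  3. D → L ← S → R ← K — L:collider[open]; S:fork[blocks]; R:collider[blocks] ⇒ blocked
  4. D → L ← K — L:collider[open] ⇒ active
At least one path is unblocked, so d-separation fails.

No — D and K are not d-separated given {A, S}.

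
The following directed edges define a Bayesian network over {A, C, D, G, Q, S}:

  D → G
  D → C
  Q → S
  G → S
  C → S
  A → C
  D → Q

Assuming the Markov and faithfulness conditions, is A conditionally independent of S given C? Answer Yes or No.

No

3 paths connect A and S; each must be blocked for d-separation to hold:
Path 1: A → C → S
  C is a chain here and C is conditioned on, so the path is blocked at C.
Path 2: A → C ← D → Q → S
  C is a collider and C is conditioned on, which opens it; D is a fork and D is not conditioned on; Q is a chain and Q is not conditioned on — no node blocks this path, so it is active.
Path 3: A → C ← D → G → S
  C is a collider and C is conditioned on, which opens it; D is a fork and D is not conditioned on; G is a chain and G is not conditioned on — no node blocks this path, so it is active.
Because an active path exists, A and S are not d-separated.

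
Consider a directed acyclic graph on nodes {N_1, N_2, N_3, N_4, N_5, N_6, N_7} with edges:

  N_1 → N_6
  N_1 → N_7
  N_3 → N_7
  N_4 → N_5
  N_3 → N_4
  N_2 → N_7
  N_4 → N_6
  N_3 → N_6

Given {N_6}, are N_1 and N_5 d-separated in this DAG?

No

We examine all 4 paths between N_1 and N_5:
Path 1: N_1 → N_7 ← N_3 → N_4 → N_5
  N_7 is a collider here and neither N_7 nor any of its descendants is conditioned on, so the collider stays closed — the path is blocked at N_7.
Path 2: N_1 → N_7 ← N_3 → N_6 ← N_4 → N_5
  N_7 is a collider here and neither N_7 nor any of its descendants is conditioned on, so the collider stays closed — the path is blocked at N_7.
Path 3: N_1 → N_6 ← N_3 → N_4 → N_5
  N_6 is a collider and N_6 is conditioned on, which opens it; N_3 is a fork and N_3 is not conditioned on; N_4 is a chain and N_4 is not conditioned on — no node blocks this path, so it is active.
Path 4: N_1 → N_6 ← N_4 → N_5
  N_6 is a collider and N_6 is conditioned on, which opens it; N_4 is a fork and N_4 is not conditioned on — no node blocks this path, so it is active.
Because an active path exists, N_1 and N_5 are not d-separated.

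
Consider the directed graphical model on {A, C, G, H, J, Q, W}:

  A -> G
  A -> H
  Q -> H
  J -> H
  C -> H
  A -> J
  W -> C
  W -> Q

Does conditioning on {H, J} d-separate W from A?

No — W and A are not d-separated given {H, J}.

Enumerating the 4 paths from W to A and testing each for blocking by {H, J}:
  1. W → Q → H ← J ← A — Q:chain[open]; H:collider[open]; J:chain[blocks] ⇒ blocked
  2. W → Q → H ← A — Q:chain[open]; H:collider[open] ⇒ active
  3. W → C → H ← J ← A — C:chain[open]; H:collider[open]; J:chain[blocks] ⇒ blocked
  4. W → C → H ← A — C:chain[open]; H:collider[open] ⇒ active
Because an active path exists, W and A are not d-separated.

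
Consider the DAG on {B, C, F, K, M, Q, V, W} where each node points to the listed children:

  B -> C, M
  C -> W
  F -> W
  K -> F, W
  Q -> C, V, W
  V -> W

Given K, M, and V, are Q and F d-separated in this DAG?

Enumerating the 6 paths from Q to F and testing each for blocking by {K, M, V}:
  1. Q → W ← K → F — W:collider[blocks]; K:fork[blocks] ⇒ blocked
  2. Q → W ← F — W:collider[blocks] ⇒ blocked
  3. Q → C → W ← K → F — C:chain[open]; W:collider[blocks]; K:fork[blocks] ⇒ blocked
  4. Q → C → W ← F — C:chain[open]; W:collider[blocks] ⇒ blocked
  5. Q → V → W ← K → F — V:chain[blocks]; W:collider[blocks]; K:fork[blocks] ⇒ blocked
  6. Q → V → W ← F — V:chain[blocks]; W:collider[blocks] ⇒ blocked
All paths are blocked; Q ⊥ F | {K, M, V} holds.

Yes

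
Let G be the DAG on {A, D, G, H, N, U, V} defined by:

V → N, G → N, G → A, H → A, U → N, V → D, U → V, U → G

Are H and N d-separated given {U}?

We examine all 3 paths between H and N:
Path 1: H → A ← G → N
  A is a collider here and neither A nor any of its descendants is conditioned on, so the collider stays closed — the path is blocked at A.
Path 2: H → A ← G ← U → N
  A is a collider here and neither A nor any of its descendants is conditioned on, so the collider stays closed — the path is blocked at A.
Path 3: H → A ← G ← U → V → N
  A is a collider here and neither A nor any of its descendants is conditioned on, so the collider stays closed — the path is blocked at A.
Every path is blocked, so H and N are d-separated given {U}.

Yes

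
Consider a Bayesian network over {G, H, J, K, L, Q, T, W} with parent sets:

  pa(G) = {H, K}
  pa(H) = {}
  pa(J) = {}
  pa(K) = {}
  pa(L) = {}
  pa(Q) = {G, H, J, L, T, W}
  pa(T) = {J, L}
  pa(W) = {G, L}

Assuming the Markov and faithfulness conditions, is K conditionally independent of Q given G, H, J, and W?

There are 6 undirected paths between K and Q; checking each against the conditioning set {G, H, J, W}:
Path 1: K → G → W → Q
  G is a chain here and G is conditioned on, so the path is blocked at G.
Path 2: K → G → W ← L → Q
  G is a chain here and G is conditioned on, so the path is blocked at G.
Path 3: K → G → W ← L → T ← J → Q
  G is a chain here and G is conditioned on, so the path is blocked at G.
Path 4: K → G → W ← L → T → Q
  G is a chain here and G is conditioned on, so the path is blocked at G.
Path 5: K → G → Q
  G is a chain here and G is conditioned on, so the path is blocked at G.
Path 6: K → G ← H → Q
  H is a fork here and H is conditioned on, so the path is blocked at H.
Every path is blocked, so K and Q are d-separated given {G, H, J, W}.

Yes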